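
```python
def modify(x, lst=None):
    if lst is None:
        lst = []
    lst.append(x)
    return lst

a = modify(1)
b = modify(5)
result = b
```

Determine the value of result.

Step 1: None default with guard creates a NEW list each call.
Step 2: a = [1] (fresh list). b = [5] (another fresh list).
Step 3: result = [5] (this is the fix for mutable default)

The answer is [5].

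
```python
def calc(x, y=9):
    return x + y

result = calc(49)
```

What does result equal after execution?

Step 1: calc(49) uses default y = 9.
Step 2: Returns 49 + 9 = 58.
Step 3: result = 58

The answer is 58.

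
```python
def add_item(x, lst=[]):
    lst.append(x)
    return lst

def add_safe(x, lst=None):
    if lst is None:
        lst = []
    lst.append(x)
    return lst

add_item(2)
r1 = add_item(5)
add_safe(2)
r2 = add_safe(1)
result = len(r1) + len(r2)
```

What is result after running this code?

Step 1: add_item shares mutable default: after 2 calls, lst = [2, 5], len = 2.
Step 2: add_safe creates fresh list each time: r2 = [1], len = 1.
Step 3: result = 2 + 1 = 3

The answer is 3.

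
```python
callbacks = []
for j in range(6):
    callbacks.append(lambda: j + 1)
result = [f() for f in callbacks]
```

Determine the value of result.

Step 1: All lambdas capture j by reference. After the loop, j = 5.
Step 2: Each call returns 5 + 1 = 6.
Step 3: result = [6, 6, 6, 6, 6, 6]

The answer is [6, 6, 6, 6, 6, 6].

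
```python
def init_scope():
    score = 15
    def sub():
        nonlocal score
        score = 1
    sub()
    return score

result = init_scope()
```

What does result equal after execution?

Step 1: init_scope() sets score = 15.
Step 2: sub() uses nonlocal to reassign score = 1.
Step 3: result = 1

The answer is 1.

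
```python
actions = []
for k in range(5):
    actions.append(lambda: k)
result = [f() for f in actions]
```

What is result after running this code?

Step 1: All 5 lambdas share the same variable k.
Step 2: After the loop, k = 4.
Step 3: Each call returns 4. result = [4, 4, 4, 4, 4]

The answer is [4, 4, 4, 4, 4].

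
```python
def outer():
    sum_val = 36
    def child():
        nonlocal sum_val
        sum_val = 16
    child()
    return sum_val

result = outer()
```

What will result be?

Step 1: outer() sets sum_val = 36.
Step 2: child() uses nonlocal to reassign sum_val = 16.
Step 3: result = 16

The answer is 16.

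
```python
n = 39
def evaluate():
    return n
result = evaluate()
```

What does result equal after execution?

Step 1: n = 39 is defined in the global scope.
Step 2: evaluate() looks up n. No local n exists, so Python checks the global scope via LEGB rule and finds n = 39.
Step 3: result = 39

The answer is 39.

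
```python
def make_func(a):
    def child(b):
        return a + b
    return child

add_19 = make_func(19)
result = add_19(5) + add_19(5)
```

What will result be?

Step 1: add_19 captures a = 19.
Step 2: add_19(5) = 19 + 5 = 24, called twice.
Step 3: result = 24 + 24 = 48

The answer is 48.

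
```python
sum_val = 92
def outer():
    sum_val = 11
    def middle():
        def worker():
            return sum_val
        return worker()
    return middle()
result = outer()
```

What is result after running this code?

Step 1: outer() defines sum_val = 11. middle() and worker() have no local sum_val.
Step 2: worker() checks local (none), enclosing middle() (none), enclosing outer() and finds sum_val = 11.
Step 3: result = 11

The answer is 11.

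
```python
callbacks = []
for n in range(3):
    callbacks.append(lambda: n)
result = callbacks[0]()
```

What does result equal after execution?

Step 1: The loop creates 3 lambdas, all referencing the same variable n.
Step 2: After the loop, n = 2 (final value).
Step 3: callbacks[0]() looks up n at call time and finds 2. This is the late binding gotcha. result = 2

The answer is 2.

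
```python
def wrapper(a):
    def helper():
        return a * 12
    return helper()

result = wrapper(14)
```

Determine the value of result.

Step 1: wrapper(14) binds parameter a = 14.
Step 2: helper() accesses a = 14 from enclosing scope.
Step 3: result = 14 * 12 = 168

The answer is 168.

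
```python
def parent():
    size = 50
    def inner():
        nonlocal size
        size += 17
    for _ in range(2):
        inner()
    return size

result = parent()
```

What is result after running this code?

Step 1: size = 50.
Step 2: inner() is called 2 times in a loop, each adding 17 via nonlocal.
Step 3: size = 50 + 17 * 2 = 84

The answer is 84.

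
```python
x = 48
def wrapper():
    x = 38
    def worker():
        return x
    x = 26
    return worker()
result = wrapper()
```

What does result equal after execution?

Step 1: wrapper() sets x = 38, then later x = 26.
Step 2: worker() is called after x is reassigned to 26. Closures capture variables by reference, not by value.
Step 3: result = 26

The answer is 26.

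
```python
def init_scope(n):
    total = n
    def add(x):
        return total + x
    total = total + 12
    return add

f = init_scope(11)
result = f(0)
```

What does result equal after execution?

Step 1: init_scope(11) sets total = 11, then total = 11 + 12 = 23.
Step 2: Closures capture by reference, so add sees total = 23.
Step 3: f(0) returns 23 + 0 = 23

The answer is 23.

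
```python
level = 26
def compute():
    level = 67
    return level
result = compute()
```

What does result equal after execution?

Step 1: Global level = 26.
Step 2: compute() creates local level = 67, shadowing the global.
Step 3: Returns local level = 67. result = 67

The answer is 67.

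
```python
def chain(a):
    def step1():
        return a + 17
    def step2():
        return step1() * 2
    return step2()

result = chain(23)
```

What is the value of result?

Step 1: chain(23) captures a = 23.
Step 2: step2() calls step1() which returns 23 + 17 = 40.
Step 3: step2() returns 40 * 2 = 80

The answer is 80.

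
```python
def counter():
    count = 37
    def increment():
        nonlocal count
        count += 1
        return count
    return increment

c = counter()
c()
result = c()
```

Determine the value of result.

Step 1: counter() creates closure with count = 37.
Step 2: Each c() call increments count via nonlocal. After 2 calls: 37 + 2 = 39.
Step 3: result = 39

The answer is 39.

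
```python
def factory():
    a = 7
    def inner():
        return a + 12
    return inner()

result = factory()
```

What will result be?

Step 1: factory() defines a = 7.
Step 2: inner() reads a = 7 from enclosing scope, returns 7 + 12 = 19.
Step 3: result = 19

The answer is 19.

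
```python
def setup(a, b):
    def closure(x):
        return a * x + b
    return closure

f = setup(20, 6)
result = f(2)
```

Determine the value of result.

Step 1: setup(20, 6) captures a = 20, b = 6.
Step 2: f(2) computes 20 * 2 + 6 = 46.
Step 3: result = 46

The answer is 46.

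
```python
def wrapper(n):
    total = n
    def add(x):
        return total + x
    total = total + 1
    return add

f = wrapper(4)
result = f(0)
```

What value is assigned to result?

Step 1: wrapper(4) sets total = 4, then total = 4 + 1 = 5.
Step 2: Closures capture by reference, so add sees total = 5.
Step 3: f(0) returns 5 + 0 = 5

The answer is 5.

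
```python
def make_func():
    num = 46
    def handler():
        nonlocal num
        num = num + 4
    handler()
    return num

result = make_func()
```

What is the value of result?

Step 1: make_func() sets num = 46.
Step 2: handler() uses nonlocal to modify num in make_func's scope: num = 46 + 4 = 50.
Step 3: make_func() returns the modified num = 50

The answer is 50.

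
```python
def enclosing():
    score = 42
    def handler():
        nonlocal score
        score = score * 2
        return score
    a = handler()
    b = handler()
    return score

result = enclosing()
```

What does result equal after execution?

Step 1: score starts at 42.
Step 2: First handler(): score = 42 * 2 = 84.
Step 3: Second handler(): score = 84 * 2 = 168.
Step 4: result = 168

The answer is 168.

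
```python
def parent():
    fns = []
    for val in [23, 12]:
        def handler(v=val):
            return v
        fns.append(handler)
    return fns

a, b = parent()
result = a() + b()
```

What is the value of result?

Step 1: Default argument v=val captures val at each iteration.
Step 2: a() returns 23 (captured at first iteration), b() returns 12 (captured at second).
Step 3: result = 23 + 12 = 35

The answer is 35.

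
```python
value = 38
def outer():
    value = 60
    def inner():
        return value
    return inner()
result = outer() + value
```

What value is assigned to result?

Step 1: Global value = 38. outer() shadows with value = 60.
Step 2: inner() returns enclosing value = 60. outer() = 60.
Step 3: result = 60 + global value (38) = 98

The answer is 98.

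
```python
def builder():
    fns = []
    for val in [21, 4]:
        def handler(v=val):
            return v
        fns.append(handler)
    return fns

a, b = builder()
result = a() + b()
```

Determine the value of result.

Step 1: Default argument v=val captures val at each iteration.
Step 2: a() returns 21 (captured at first iteration), b() returns 4 (captured at second).
Step 3: result = 21 + 4 = 25

The answer is 25.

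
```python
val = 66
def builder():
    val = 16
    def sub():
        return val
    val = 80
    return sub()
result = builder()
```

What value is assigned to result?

Step 1: builder() sets val = 16, then later val = 80.
Step 2: sub() is called after val is reassigned to 80. Closures capture variables by reference, not by value.
Step 3: result = 80

The answer is 80.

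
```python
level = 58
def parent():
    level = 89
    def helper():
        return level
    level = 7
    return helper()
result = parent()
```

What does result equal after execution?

Step 1: parent() sets level = 89, then later level = 7.
Step 2: helper() is called after level is reassigned to 7. Closures capture variables by reference, not by value.
Step 3: result = 7

The answer is 7.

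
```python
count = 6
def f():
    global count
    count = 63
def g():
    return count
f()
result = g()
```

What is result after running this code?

Step 1: count = 6.
Step 2: f() sets global count = 63.
Step 3: g() reads global count = 63. result = 63

The answer is 63.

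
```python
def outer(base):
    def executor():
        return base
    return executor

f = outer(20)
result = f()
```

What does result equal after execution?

Step 1: outer(20) creates closure capturing base = 20.
Step 2: f() returns the captured base = 20.
Step 3: result = 20

The answer is 20.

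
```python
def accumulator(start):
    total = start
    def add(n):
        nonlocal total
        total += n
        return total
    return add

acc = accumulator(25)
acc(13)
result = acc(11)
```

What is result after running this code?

Step 1: accumulator(25) creates closure with total = 25.
Step 2: First acc(13): total = 25 + 13 = 38.
Step 3: Second acc(11): total = 38 + 11 = 49. result = 49

The answer is 49.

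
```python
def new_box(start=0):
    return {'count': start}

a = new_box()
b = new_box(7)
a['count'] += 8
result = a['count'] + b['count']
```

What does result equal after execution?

Step 1: new_box() returns a new dict each call (immutable default 0).
Step 2: a = {'count': 0}, b = {'count': 7}.
Step 3: a['count'] += 8 = 8. result = 8 + 7 = 15

The answer is 15.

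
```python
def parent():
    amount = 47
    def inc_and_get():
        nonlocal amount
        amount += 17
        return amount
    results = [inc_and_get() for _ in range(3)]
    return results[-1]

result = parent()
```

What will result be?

Step 1: amount = 47.
Step 2: Three calls to inc_and_get(), each adding 17.
Step 3: Last value = 47 + 17 * 3 = 98

The answer is 98.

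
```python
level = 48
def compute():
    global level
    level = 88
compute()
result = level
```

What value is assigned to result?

Step 1: level = 48 globally.
Step 2: compute() declares global level and sets it to 88.
Step 3: After compute(), global level = 88. result = 88

The answer is 88.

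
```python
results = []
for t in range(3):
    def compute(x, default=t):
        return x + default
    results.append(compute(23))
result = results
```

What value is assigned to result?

Step 1: Default argument default=t is evaluated at function definition time.
Step 2: Each iteration creates compute with default = current t value.
Step 3: compute(23) returns 23 + default. results = [23, 24, 25]

The answer is [23, 24, 25].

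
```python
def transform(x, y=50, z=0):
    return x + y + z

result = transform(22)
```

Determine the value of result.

Step 1: transform(22) uses defaults y = 50, z = 0.
Step 2: Returns 22 + 50 + 0 = 72.
Step 3: result = 72

The answer is 72.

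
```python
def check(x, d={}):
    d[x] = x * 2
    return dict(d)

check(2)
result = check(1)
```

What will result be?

Step 1: Mutable default dict is shared across calls.
Step 2: First call adds 2: 4. Second call adds 1: 2.
Step 3: result = {2: 4, 1: 2}

The answer is {2: 4, 1: 2}.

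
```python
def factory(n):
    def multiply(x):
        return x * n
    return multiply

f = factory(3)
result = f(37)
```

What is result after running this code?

Step 1: factory(3) returns multiply closure with n = 3.
Step 2: f(37) computes 37 * 3 = 111.
Step 3: result = 111

The answer is 111.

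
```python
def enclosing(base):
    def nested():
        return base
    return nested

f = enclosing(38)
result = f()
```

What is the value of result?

Step 1: enclosing(38) creates closure capturing base = 38.
Step 2: f() returns the captured base = 38.
Step 3: result = 38

The answer is 38.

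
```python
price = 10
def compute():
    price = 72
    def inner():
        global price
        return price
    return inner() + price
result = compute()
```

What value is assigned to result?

Step 1: Global price = 10. compute() shadows with local price = 72.
Step 2: inner() uses global keyword, so inner() returns global price = 10.
Step 3: compute() returns 10 + 72 = 82

The answer is 82.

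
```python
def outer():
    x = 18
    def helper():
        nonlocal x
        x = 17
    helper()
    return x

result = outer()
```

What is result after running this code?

Step 1: outer() sets x = 18.
Step 2: helper() uses nonlocal to reassign x = 17.
Step 3: result = 17

The answer is 17.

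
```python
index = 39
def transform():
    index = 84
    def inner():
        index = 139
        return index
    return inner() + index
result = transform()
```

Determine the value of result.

Step 1: transform() has local index = 84. inner() has local index = 139.
Step 2: inner() returns its local index = 139.
Step 3: transform() returns 139 + its own index (84) = 223

The answer is 223.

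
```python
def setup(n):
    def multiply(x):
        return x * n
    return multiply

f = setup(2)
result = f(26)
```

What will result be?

Step 1: setup(2) returns multiply closure with n = 2.
Step 2: f(26) computes 26 * 2 = 52.
Step 3: result = 52

The answer is 52.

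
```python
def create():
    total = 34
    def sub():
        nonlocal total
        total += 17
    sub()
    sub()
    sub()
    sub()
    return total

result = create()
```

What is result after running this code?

Step 1: total starts at 34.
Step 2: sub() is called 4 times, each adding 17.
Step 3: total = 34 + 17 * 4 = 102

The answer is 102.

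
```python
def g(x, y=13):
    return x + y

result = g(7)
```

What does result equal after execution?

Step 1: g(7) uses default y = 13.
Step 2: Returns 7 + 13 = 20.
Step 3: result = 20

The answer is 20.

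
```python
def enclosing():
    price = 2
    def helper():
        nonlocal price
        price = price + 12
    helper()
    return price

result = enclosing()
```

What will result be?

Step 1: enclosing() sets price = 2.
Step 2: helper() uses nonlocal to modify price in enclosing's scope: price = 2 + 12 = 14.
Step 3: enclosing() returns the modified price = 14

The answer is 14.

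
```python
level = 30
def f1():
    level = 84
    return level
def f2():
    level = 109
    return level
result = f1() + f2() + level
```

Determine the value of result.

Step 1: Each function shadows global level with its own local.
Step 2: f1() returns 84, f2() returns 109.
Step 3: Global level = 30 is unchanged. result = 84 + 109 + 30 = 223

The answer is 223.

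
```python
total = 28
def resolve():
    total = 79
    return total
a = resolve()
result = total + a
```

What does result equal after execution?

Step 1: Global total = 28. resolve() returns local total = 79.
Step 2: a = 79. Global total still = 28.
Step 3: result = 28 + 79 = 107

The answer is 107.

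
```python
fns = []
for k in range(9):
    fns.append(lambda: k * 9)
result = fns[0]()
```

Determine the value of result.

Step 1: All lambdas reference the same variable k (late binding).
Step 2: After the loop, k = 8. Every lambda returns k * 9.
Step 3: fns[0]() = 8 * 9 = 72

The answer is 72.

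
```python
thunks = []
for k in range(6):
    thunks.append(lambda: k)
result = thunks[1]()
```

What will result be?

Step 1: The loop creates 6 lambdas, all referencing the same variable k.
Step 2: After the loop, k = 5 (final value).
Step 3: thunks[1]() looks up k at call time and finds 5. This is the late binding gotcha. result = 5

The answer is 5.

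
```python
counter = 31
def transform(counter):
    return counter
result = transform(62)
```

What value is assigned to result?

Step 1: Global counter = 31.
Step 2: transform(62) takes parameter counter = 62, which shadows the global.
Step 3: result = 62

The answer is 62.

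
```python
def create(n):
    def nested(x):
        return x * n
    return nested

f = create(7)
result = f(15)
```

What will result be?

Step 1: create(7) creates a closure capturing n = 7.
Step 2: f(15) computes 15 * 7 = 105.
Step 3: result = 105

The answer is 105.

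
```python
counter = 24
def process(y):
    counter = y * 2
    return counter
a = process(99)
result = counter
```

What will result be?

Step 1: Global counter = 24.
Step 2: process(99) creates local counter = 99 * 2 = 198.
Step 3: Global counter unchanged because no global keyword. result = 24

The answer is 24.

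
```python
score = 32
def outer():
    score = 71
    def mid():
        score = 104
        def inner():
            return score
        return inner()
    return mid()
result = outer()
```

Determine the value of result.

Step 1: Three levels of shadowing: global 32, outer 71, mid 104.
Step 2: inner() finds score = 104 in enclosing mid() scope.
Step 3: result = 104

The answer is 104.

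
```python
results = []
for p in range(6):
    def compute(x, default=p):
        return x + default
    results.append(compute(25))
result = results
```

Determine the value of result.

Step 1: Default argument default=p is evaluated at function definition time.
Step 2: Each iteration creates compute with default = current p value.
Step 3: compute(25) returns 25 + default. results = [25, 26, 27, 28, 29, 30]

The answer is [25, 26, 27, 28, 29, 30].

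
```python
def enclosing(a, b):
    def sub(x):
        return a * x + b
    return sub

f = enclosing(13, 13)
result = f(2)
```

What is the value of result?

Step 1: enclosing(13, 13) captures a = 13, b = 13.
Step 2: f(2) computes 13 * 2 + 13 = 39.
Step 3: result = 39

The answer is 39.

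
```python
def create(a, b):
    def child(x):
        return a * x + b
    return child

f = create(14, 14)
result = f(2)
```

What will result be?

Step 1: create(14, 14) captures a = 14, b = 14.
Step 2: f(2) computes 14 * 2 + 14 = 42.
Step 3: result = 42

The answer is 42.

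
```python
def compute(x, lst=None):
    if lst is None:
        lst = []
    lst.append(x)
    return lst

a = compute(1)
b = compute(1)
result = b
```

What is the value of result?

Step 1: None default with guard creates a NEW list each call.
Step 2: a = [1] (fresh list). b = [1] (another fresh list).
Step 3: result = [1] (this is the fix for mutable default)

The answer is [1].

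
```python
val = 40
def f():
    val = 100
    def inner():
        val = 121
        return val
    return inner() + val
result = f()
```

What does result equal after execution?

Step 1: f() has local val = 100. inner() has local val = 121.
Step 2: inner() returns its local val = 121.
Step 3: f() returns 121 + its own val (100) = 221

The answer is 221.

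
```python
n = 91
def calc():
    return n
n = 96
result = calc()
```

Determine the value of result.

Step 1: n is first set to 91, then reassigned to 96.
Step 2: calc() is called after the reassignment, so it looks up the current global n = 96.
Step 3: result = 96

The answer is 96.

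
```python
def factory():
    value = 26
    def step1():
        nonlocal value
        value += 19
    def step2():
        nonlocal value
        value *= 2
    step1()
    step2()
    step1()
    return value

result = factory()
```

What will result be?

Step 1: value = 26.
Step 2: step1(): value = 26 + 19 = 45.
Step 3: step2(): value = 45 * 2 = 90.
Step 4: step1(): value = 90 + 19 = 109. result = 109

The answer is 109.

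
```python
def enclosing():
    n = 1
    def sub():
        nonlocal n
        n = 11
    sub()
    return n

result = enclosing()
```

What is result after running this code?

Step 1: enclosing() sets n = 1.
Step 2: sub() uses nonlocal to reassign n = 11.
Step 3: result = 11

The answer is 11.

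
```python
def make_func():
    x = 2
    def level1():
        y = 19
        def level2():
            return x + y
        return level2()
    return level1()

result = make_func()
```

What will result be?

Step 1: x = 2 in make_func. y = 19 in level1.
Step 2: level2() reads x = 2 and y = 19 from enclosing scopes.
Step 3: result = 2 + 19 = 21

The answer is 21.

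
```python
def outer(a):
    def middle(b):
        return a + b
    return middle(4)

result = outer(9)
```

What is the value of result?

Step 1: outer(9) passes a = 9.
Step 2: middle(4) has b = 4, reads a = 9 from enclosing.
Step 3: result = 9 + 4 = 13

The answer is 13.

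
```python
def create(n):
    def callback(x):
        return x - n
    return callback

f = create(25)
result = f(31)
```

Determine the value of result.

Step 1: create(25) creates a closure capturing n = 25.
Step 2: f(31) computes 31 - 25 = 6.
Step 3: result = 6

The answer is 6.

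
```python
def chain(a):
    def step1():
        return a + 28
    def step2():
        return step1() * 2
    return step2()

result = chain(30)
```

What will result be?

Step 1: chain(30) captures a = 30.
Step 2: step2() calls step1() which returns 30 + 28 = 58.
Step 3: step2() returns 58 * 2 = 116

The answer is 116.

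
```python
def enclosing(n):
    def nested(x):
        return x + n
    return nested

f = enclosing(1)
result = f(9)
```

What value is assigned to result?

Step 1: enclosing(1) creates a closure that captures n = 1.
Step 2: f(9) calls the closure with x = 9, returning 9 + 1 = 10.
Step 3: result = 10

The answer is 10.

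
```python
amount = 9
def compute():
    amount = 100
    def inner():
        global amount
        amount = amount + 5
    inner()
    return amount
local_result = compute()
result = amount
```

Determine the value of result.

Step 1: Global amount = 9. compute() creates local amount = 100.
Step 2: inner() declares global amount and adds 5: global amount = 9 + 5 = 14.
Step 3: compute() returns its local amount = 100 (unaffected by inner).
Step 4: result = global amount = 14

The answer is 14.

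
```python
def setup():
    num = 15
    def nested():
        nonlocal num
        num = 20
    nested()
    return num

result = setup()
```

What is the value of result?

Step 1: setup() sets num = 15.
Step 2: nested() uses nonlocal to reassign num = 20.
Step 3: result = 20

The answer is 20.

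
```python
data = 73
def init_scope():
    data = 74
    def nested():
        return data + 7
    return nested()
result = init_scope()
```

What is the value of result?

Step 1: init_scope() shadows global data with data = 74.
Step 2: nested() finds data = 74 in enclosing scope, computes 74 + 7 = 81.
Step 3: result = 81

The answer is 81.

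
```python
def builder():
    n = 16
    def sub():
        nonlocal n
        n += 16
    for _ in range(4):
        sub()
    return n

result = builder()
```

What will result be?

Step 1: n = 16.
Step 2: sub() is called 4 times in a loop, each adding 16 via nonlocal.
Step 3: n = 16 + 16 * 4 = 80

The answer is 80.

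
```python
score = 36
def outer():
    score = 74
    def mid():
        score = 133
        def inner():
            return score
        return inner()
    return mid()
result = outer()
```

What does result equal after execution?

Step 1: Three levels of shadowing: global 36, outer 74, mid 133.
Step 2: inner() finds score = 133 in enclosing mid() scope.
Step 3: result = 133

The answer is 133.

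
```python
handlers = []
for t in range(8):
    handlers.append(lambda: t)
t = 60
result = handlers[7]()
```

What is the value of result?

Step 1: Lambdas capture the variable t by reference, not by value.
Step 2: After the loop, t is reassigned to 60.
Step 3: handlers[7]() looks up the current t = 60. result = 60

The answer is 60.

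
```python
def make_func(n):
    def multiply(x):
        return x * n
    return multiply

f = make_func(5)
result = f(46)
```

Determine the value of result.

Step 1: make_func(5) returns multiply closure with n = 5.
Step 2: f(46) computes 46 * 5 = 230.
Step 3: result = 230

The answer is 230.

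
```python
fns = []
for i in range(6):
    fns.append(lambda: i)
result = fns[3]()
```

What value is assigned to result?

Step 1: The loop creates 6 lambdas, all referencing the same variable i.
Step 2: After the loop, i = 5 (final value).
Step 3: fns[3]() looks up i at call time and finds 5. This is the late binding gotcha. result = 5

The answer is 5.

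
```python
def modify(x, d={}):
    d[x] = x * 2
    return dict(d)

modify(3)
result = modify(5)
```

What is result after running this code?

Step 1: Mutable default dict is shared across calls.
Step 2: First call adds 3: 6. Second call adds 5: 10.
Step 3: result = {3: 6, 5: 10}

The answer is {3: 6, 5: 10}.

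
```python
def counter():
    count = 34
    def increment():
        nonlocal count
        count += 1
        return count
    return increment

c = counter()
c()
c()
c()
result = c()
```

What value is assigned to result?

Step 1: counter() creates closure with count = 34.
Step 2: Each c() call increments count via nonlocal. After 4 calls: 34 + 4 = 38.
Step 3: result = 38

The answer is 38.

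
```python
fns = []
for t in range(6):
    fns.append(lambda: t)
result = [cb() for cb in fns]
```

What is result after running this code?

Step 1: All 6 lambdas share the same variable t.
Step 2: After the loop, t = 5.
Step 3: Each call returns 5. result = [5, 5, 5, 5, 5, 5]

The answer is [5, 5, 5, 5, 5, 5].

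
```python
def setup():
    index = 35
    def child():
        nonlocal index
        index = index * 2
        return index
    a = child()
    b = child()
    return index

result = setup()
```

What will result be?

Step 1: index starts at 35.
Step 2: First child(): index = 35 * 2 = 70.
Step 3: Second child(): index = 70 * 2 = 140.
Step 4: result = 140

The answer is 140.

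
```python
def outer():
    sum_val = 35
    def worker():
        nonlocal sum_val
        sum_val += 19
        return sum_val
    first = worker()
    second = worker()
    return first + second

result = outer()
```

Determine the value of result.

Step 1: sum_val starts at 35.
Step 2: First call: sum_val = 35 + 19 = 54, returns 54.
Step 3: Second call: sum_val = 54 + 19 = 73, returns 73.
Step 4: result = 54 + 73 = 127

The answer is 127.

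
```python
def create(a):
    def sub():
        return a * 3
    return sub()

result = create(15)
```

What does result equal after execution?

Step 1: create(15) binds parameter a = 15.
Step 2: sub() accesses a = 15 from enclosing scope.
Step 3: result = 15 * 3 = 45

The answer is 45.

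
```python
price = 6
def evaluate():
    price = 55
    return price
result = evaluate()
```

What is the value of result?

Step 1: Global price = 6.
Step 2: evaluate() creates local price = 55, shadowing the global.
Step 3: Returns local price = 55. result = 55

The answer is 55.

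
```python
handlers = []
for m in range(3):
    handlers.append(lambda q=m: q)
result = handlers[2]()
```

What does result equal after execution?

Step 1: Default argument q=m captures m's value at each iteration.
Step 2: handlers[2] captured q = 2 when m was 2.
Step 3: result = 2

The answer is 2.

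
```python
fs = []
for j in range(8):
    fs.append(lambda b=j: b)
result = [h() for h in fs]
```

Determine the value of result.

Step 1: Default arg b=j captures j at each iteration.
Step 2: Each lambda has its own default: 0, 1, ..., 7.
Step 3: result = [0, 1, 2, 3, 4, 5, 6, 7]

The answer is [0, 1, 2, 3, 4, 5, 6, 7].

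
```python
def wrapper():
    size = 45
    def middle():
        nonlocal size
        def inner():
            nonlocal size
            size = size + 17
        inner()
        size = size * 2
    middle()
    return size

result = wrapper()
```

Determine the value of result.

Step 1: size = 45.
Step 2: inner() adds 17: size = 45 + 17 = 62.
Step 3: middle() doubles: size = 62 * 2 = 124.
Step 4: result = 124

The answer is 124.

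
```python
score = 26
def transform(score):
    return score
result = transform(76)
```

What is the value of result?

Step 1: Global score = 26.
Step 2: transform(76) takes parameter score = 76, which shadows the global.
Step 3: result = 76

The answer is 76.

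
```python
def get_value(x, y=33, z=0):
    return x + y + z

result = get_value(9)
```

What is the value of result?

Step 1: get_value(9) uses defaults y = 33, z = 0.
Step 2: Returns 9 + 33 + 0 = 42.
Step 3: result = 42

The answer is 42.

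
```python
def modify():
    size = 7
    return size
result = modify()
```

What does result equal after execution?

Step 1: modify() defines size = 7 in its local scope.
Step 2: return size finds the local variable size = 7.
Step 3: result = 7

The answer is 7.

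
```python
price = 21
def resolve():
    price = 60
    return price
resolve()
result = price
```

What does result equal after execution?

Step 1: Global price = 21.
Step 2: resolve() creates local price = 60 (shadow, not modification).
Step 3: After resolve() returns, global price is unchanged. result = 21

The answer is 21.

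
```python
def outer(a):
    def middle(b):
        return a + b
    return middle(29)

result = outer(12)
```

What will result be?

Step 1: outer(12) passes a = 12.
Step 2: middle(29) has b = 29, reads a = 12 from enclosing.
Step 3: result = 12 + 29 = 41

The answer is 41.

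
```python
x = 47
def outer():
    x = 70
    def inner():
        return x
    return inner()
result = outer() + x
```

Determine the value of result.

Step 1: Global x = 47. outer() shadows with x = 70.
Step 2: inner() returns enclosing x = 70. outer() = 70.
Step 3: result = 70 + global x (47) = 117

The answer is 117.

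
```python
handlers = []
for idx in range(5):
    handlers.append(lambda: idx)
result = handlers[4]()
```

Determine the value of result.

Step 1: The loop creates 5 lambdas, all referencing the same variable idx.
Step 2: After the loop, idx = 4 (final value).
Step 3: handlers[4]() looks up idx at call time and finds 4. This is the late binding gotcha. result = 4

The answer is 4.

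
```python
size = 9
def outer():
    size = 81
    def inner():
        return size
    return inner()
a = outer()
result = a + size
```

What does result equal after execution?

Step 1: outer() has local size = 81. inner() reads from enclosing.
Step 2: outer() returns 81. Global size = 9 unchanged.
Step 3: result = 81 + 9 = 90

The answer is 90.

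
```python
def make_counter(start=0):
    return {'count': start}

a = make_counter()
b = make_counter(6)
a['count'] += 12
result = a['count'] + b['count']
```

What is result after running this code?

Step 1: make_counter() returns a new dict each call (immutable default 0).
Step 2: a = {'count': 0}, b = {'count': 6}.
Step 3: a['count'] += 12 = 12. result = 12 + 6 = 18

The answer is 18.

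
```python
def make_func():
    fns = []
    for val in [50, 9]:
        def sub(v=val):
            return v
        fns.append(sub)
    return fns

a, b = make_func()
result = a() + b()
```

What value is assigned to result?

Step 1: Default argument v=val captures val at each iteration.
Step 2: a() returns 50 (captured at first iteration), b() returns 9 (captured at second).
Step 3: result = 50 + 9 = 59

The answer is 59.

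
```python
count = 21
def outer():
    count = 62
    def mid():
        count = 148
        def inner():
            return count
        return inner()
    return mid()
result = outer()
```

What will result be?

Step 1: Three levels of shadowing: global 21, outer 62, mid 148.
Step 2: inner() finds count = 148 in enclosing mid() scope.
Step 3: result = 148

The answer is 148.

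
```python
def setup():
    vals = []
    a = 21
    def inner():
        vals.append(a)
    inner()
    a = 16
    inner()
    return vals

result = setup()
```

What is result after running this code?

Step 1: a = 21. inner() appends current a to vals.
Step 2: First inner(): appends 21. Then a = 16.
Step 3: Second inner(): appends 16 (closure sees updated a). result = [21, 16]

The answer is [21, 16].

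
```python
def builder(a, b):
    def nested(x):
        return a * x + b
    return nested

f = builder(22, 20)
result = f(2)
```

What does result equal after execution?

Step 1: builder(22, 20) captures a = 22, b = 20.
Step 2: f(2) computes 22 * 2 + 20 = 64.
Step 3: result = 64

The answer is 64.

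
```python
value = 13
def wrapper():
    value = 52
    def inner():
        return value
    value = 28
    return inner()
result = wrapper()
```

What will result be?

Step 1: wrapper() sets value = 52, then later value = 28.
Step 2: inner() is called after value is reassigned to 28. Closures capture variables by reference, not by value.
Step 3: result = 28

The answer is 28.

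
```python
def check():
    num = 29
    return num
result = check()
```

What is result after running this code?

Step 1: check() defines num = 29 in its local scope.
Step 2: return num finds the local variable num = 29.
Step 3: result = 29

The answer is 29.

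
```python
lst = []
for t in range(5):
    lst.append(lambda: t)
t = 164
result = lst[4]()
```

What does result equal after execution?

Step 1: Lambdas capture the variable t by reference, not by value.
Step 2: After the loop, t is reassigned to 164.
Step 3: lst[4]() looks up the current t = 164. result = 164

The answer is 164.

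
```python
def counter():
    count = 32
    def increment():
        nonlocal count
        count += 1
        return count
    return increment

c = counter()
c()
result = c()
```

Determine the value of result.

Step 1: counter() creates closure with count = 32.
Step 2: Each c() call increments count via nonlocal. After 2 calls: 32 + 2 = 34.
Step 3: result = 34

The answer is 34.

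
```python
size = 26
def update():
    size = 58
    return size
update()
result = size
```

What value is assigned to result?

Step 1: Global size = 26.
Step 2: update() creates local size = 58 (shadow, not modification).
Step 3: After update() returns, global size is unchanged. result = 26

The answer is 26.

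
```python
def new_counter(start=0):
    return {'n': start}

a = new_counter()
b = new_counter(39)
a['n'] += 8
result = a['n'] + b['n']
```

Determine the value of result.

Step 1: new_counter() returns a new dict each call (immutable default 0).
Step 2: a = {'n': 0}, b = {'n': 39}.
Step 3: a['n'] += 8 = 8. result = 8 + 39 = 47

The answer is 47.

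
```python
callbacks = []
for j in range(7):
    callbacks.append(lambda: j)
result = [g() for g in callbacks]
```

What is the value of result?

Step 1: All 7 lambdas share the same variable j.
Step 2: After the loop, j = 6.
Step 3: Each call returns 6. result = [6, 6, 6, 6, 6, 6, 6]

The answer is [6, 6, 6, 6, 6, 6, 6].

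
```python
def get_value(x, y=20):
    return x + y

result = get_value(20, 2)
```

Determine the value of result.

Step 1: get_value(20, 2) overrides default y with 2.
Step 2: Returns 20 + 2 = 22.
Step 3: result = 22

The answer is 22.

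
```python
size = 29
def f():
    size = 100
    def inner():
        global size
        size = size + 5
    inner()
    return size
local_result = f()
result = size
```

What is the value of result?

Step 1: Global size = 29. f() creates local size = 100.
Step 2: inner() declares global size and adds 5: global size = 29 + 5 = 34.
Step 3: f() returns its local size = 100 (unaffected by inner).
Step 4: result = global size = 34

The answer is 34.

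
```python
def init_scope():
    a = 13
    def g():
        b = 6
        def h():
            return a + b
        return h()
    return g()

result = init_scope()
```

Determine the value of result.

Step 1: init_scope() defines a = 13. g() defines b = 6.
Step 2: h() accesses both from enclosing scopes: a = 13, b = 6.
Step 3: result = 13 + 6 = 19

The answer is 19.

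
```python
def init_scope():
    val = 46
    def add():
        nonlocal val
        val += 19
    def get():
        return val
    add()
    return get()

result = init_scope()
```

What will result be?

Step 1: val = 46. add() modifies it via nonlocal, get() reads it.
Step 2: add() makes val = 46 + 19 = 65.
Step 3: get() returns 65. result = 65

The answer is 65.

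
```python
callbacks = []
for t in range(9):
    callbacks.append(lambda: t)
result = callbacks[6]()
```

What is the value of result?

Step 1: The loop creates 9 lambdas, all referencing the same variable t.
Step 2: After the loop, t = 8 (final value).
Step 3: callbacks[6]() looks up t at call time and finds 8. This is the late binding gotcha. result = 8

The answer is 8.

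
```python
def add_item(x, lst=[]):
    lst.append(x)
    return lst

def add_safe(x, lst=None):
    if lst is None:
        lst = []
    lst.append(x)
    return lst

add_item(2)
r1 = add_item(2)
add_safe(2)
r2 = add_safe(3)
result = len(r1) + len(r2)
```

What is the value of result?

Step 1: add_item shares mutable default: after 2 calls, lst = [2, 2], len = 2.
Step 2: add_safe creates fresh list each time: r2 = [3], len = 1.
Step 3: result = 2 + 1 = 3

The answer is 3.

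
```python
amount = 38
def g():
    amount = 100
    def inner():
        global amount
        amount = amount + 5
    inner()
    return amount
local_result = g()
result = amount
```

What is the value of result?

Step 1: Global amount = 38. g() creates local amount = 100.
Step 2: inner() declares global amount and adds 5: global amount = 38 + 5 = 43.
Step 3: g() returns its local amount = 100 (unaffected by inner).
Step 4: result = global amount = 43

The answer is 43.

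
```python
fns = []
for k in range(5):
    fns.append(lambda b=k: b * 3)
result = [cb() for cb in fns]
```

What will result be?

Step 1: Default arg b=k captures k at each iteration.
Step 2: fns[k] has b defaulting to k, returns k * 3.
Step 3: result = [0, 3, 6, 9, 12]

The answer is [0, 3, 6, 9, 12].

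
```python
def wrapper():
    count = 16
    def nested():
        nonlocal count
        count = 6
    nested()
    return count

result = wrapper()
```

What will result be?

Step 1: wrapper() sets count = 16.
Step 2: nested() uses nonlocal to reassign count = 6.
Step 3: result = 6

The answer is 6.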